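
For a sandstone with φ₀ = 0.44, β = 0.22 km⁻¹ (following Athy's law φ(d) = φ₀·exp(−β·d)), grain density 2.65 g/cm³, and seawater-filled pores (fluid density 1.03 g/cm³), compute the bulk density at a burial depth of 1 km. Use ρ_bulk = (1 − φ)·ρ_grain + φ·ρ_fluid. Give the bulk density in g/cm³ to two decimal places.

Porosity at depth: φ = 0.44·exp(−0.22×1) = 0.44×0.8025 = 0.3531
Bulk density: ρ_b = (1−φ)ρ_g + φ·ρ_f = 0.6469×2.65 + 0.3531×1.03
       = 1.714 + 0.364 = 2.078 g/cm³

2.08 g/cm³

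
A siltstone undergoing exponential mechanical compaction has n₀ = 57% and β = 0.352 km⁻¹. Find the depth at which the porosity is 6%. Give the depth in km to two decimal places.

Invert Athy's law: z = ln(n₀/n) / β
z = ln(0.57/0.06) / 0.352 = ln(9.5) / 0.352 = 2.2513 / 0.352 = 6.396 km

6.40 km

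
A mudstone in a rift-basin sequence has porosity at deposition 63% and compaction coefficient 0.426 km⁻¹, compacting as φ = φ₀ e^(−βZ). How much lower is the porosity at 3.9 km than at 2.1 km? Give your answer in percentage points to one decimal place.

13.8 percentage points

φ(2.1) = 0.63·e^(−0.426×2.1) = 0.2575
φ(3.9) = 0.63·e^(−0.426×3.9) = 0.1196
Δφ = 0.2575 − 0.1196 = 0.1379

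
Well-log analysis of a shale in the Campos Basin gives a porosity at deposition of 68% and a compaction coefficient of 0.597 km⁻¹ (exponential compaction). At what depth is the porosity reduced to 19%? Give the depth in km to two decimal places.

2.14 km

Invert Athy's law: Z = ln(φ₀/φ) / c
Z = ln(0.68/0.19) / 0.597 = ln(3.579) / 0.597 = 1.2751 / 0.597 = 2.136 km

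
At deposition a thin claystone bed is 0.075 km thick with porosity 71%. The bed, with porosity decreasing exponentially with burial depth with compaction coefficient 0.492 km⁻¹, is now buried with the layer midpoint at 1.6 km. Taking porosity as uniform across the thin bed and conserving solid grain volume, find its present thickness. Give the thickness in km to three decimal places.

Porosity at 1.6 km: phi = 0.71·exp(−0.492×1.6) = 0.3231
Solid-volume conservation: h(1−phi) = h₀(1−phi₀) ⇒ h = h₀·(1−phi₀)/(1−phi)
h = 0.075 × (1 − 0.71)/(1 − 0.3231) = 0.075 × 0.4284 = 0.0321 km

0.032 km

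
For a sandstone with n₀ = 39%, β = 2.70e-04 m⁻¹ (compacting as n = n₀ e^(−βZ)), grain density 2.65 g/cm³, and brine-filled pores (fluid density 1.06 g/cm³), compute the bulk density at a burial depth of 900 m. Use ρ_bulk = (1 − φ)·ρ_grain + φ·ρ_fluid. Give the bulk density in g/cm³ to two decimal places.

Working in km (1 km = 1000 m; β in km⁻¹ = β in m⁻¹ × 1000):
Porosity at depth: n = 0.39·exp(−0.27×0.9) = 0.39×0.7843 = 0.3059
Bulk density: ρ_b = (1−n)ρ_g + n·ρ_f = 0.6941×2.65 + 0.3059×1.06
       = 1.839 + 0.324 = 2.164 g/cm³

2.16 g/cm³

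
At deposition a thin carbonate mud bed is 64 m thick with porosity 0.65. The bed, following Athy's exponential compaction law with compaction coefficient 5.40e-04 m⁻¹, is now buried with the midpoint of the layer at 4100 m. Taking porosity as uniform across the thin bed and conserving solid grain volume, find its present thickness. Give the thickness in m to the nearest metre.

24 m

Working in km (1 km = 1000 m; k in km⁻¹ = k in m⁻¹ × 1000):
Porosity at 4.1 km: φ = 0.65·exp(−0.54×4.1) = 0.0710
Solid-volume conservation: h(1−φ) = h₀(1−φ₀) ⇒ h = h₀·(1−φ₀)/(1−φ)
h = 0.064 × (1 − 0.65)/(1 − 0.0710) = 0.064 × 0.3768 = 0.0241 km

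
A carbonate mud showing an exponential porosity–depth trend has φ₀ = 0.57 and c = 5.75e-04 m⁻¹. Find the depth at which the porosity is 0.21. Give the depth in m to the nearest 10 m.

Working in km (1 km = 1000 m; c in km⁻¹ = c in m⁻¹ × 1000):
Invert Athy's law: z = ln(φ₀/φ) / c
z = ln(0.57/0.21) / 0.575 = ln(2.714) / 0.575 = 0.9985 / 0.575 = 1.737 km

1740 m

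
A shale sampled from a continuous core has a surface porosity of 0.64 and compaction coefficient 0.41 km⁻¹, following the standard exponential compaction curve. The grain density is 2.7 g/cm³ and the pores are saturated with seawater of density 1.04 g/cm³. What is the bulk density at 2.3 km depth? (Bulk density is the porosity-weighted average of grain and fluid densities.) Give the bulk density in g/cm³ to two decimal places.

Porosity at depth: phi = 0.64·exp(−0.41×2.3) = 0.64×0.3895 = 0.2493
Bulk density: ρ_b = (1−phi)ρ_g + phi·ρ_f = 0.7507×2.7 + 0.2493×1.04
       = 2.027 + 0.259 = 2.286 g/cm³

2.29 g/cm³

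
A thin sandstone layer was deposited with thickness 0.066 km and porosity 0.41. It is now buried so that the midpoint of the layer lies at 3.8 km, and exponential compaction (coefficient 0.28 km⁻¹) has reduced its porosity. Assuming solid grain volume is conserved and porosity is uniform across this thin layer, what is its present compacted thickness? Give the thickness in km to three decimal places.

0.045 km

Porosity at 3.8 km: φ = 0.41·exp(−0.28×3.8) = 0.1415
Solid-volume conservation: h(1−φ) = h₀(1−φ₀) ⇒ h = h₀·(1−φ₀)/(1−φ)
h = 0.066 × (1 − 0.41)/(1 − 0.1415) = 0.066 × 0.6872 = 0.0454 km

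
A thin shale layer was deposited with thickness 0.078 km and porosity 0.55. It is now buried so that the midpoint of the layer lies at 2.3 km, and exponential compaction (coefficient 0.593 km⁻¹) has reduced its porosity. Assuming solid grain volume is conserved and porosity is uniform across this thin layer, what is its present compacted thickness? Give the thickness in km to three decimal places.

0.041 km

Porosity at 2.3 km: phi = 0.55·exp(−0.593×2.3) = 0.1406
Solid-volume conservation: h(1−phi) = h₀(1−phi₀) ⇒ h = h₀·(1−phi₀)/(1−phi)
h = 0.078 × (1 − 0.55)/(1 − 0.1406) = 0.078 × 0.5236 = 0.0408 km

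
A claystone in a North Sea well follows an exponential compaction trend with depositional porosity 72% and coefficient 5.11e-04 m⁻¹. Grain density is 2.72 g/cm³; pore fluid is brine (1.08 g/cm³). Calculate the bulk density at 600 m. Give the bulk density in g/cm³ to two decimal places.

1.85 g/cm³

Working in km (1 km = 1000 m; c in km⁻¹ = c in m⁻¹ × 1000):
Porosity at depth: n = 0.72·exp(−0.511×0.6) = 0.72×0.7359 = 0.5299
Bulk density: ρ_b = (1−n)ρ_g + n·ρ_f = 0.4701×2.72 + 0.5299×1.08
       = 1.279 + 0.572 = 1.851 g/cm³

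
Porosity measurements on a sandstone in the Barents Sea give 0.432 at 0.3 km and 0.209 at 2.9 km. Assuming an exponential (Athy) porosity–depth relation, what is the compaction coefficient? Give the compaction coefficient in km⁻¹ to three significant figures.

Athy: n(z) = n₀ e^(−βz) ⇒ n₁/n₂ = e^{β(z₂−z₁)} ⇒ β = ln(n₁/n₂)/(z₂−z₁)
β = ln(0.432/0.209) / (2.9 − 0.3) = ln(2.067) / 2.6 = 0.7261 / 2.6 = 0.2793 km⁻¹

0.279 km⁻¹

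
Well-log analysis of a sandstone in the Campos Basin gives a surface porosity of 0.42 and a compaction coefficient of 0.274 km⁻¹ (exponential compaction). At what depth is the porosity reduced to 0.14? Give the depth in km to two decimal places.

4.01 km

Invert Athy's law: Z = ln(phi₀/phi) / β
Z = ln(0.42/0.14) / 0.274 = ln(3) / 0.274 = 1.0986 / 0.274 = 4.010 km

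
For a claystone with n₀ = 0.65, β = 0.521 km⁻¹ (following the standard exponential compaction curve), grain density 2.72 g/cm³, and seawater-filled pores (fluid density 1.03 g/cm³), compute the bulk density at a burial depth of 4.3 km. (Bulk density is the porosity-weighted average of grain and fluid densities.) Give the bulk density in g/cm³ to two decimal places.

2.60 g/cm³

Porosity at depth: n = 0.65·exp(−0.521×4.3) = 0.65×0.1064 = 0.0692
Bulk density: ρ_b = (1−n)ρ_g + n·ρ_f = 0.9308×2.72 + 0.0692×1.03
       = 2.532 + 0.071 = 2.603 g/cm³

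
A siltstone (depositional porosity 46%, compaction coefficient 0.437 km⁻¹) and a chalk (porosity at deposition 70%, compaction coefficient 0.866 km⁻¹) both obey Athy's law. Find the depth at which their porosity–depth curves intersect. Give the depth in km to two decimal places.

Set phi₀ₐ e^(−cₐZ) = phi₀ᵦ e^(−cᵦZ) ⇒ ln(phi₀ₐ/phi₀ᵦ) = (cₐ − cᵦ)·Z
Z = ln(0.46/0.7) / (0.437 − 0.866) = -0.4199 / -0.429 = 0.979 km

0.98 km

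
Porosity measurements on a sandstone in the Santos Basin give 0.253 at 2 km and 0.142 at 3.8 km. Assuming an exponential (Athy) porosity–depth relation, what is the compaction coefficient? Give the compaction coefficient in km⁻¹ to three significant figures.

Athy: n(z) = n₀ e^(−cz) ⇒ n₁/n₂ = e^{c(z₂−z₁)} ⇒ c = ln(n₁/n₂)/(z₂−z₁)
c = ln(0.253/0.142) / (3.8 − 2) = ln(1.782) / 1.8 = 0.5776 / 1.8 = 0.3209 km⁻¹

0.321 km⁻¹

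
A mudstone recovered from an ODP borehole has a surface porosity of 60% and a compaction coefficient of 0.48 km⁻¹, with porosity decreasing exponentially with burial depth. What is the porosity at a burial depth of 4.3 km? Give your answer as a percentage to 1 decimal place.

7.6%

n = n₀·exp(−k·Z) = 0.6 × exp(−0.48 × 4.3) = 0.6 × exp(−2.064)
  = 0.6 × 0.1269 = 0.0762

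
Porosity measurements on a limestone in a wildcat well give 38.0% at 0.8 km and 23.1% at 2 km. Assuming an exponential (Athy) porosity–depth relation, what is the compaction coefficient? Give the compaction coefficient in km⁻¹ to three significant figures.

Athy: n(d) = n₀ e^(−βd) ⇒ n₁/n₂ = e^{β(d₂−d₁)} ⇒ β = ln(n₁/n₂)/(d₂−d₁)
β = ln(0.38/0.231) / (2 − 0.8) = ln(1.645) / 1.2 = 0.4978 / 1.2 = 0.4148 km⁻¹

0.415 km⁻¹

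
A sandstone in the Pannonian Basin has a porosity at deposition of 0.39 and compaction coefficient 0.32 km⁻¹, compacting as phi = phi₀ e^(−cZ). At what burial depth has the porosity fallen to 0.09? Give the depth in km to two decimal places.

Invert Athy's law: Z = ln(phi₀/phi) / c
Z = ln(0.39/0.09) / 0.32 = ln(4.333) / 0.32 = 1.4663 / 0.32 = 4.582 km

4.58 km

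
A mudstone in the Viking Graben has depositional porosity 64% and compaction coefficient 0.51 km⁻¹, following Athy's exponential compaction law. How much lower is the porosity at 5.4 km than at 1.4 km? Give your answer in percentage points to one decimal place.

n(1.4) = 0.64·e^(−0.51×1.4) = 0.3134
n(5.4) = 0.64·e^(−0.51×5.4) = 0.0408
Δn = 0.3134 − 0.0408 = 0.2726

27.3 percentage points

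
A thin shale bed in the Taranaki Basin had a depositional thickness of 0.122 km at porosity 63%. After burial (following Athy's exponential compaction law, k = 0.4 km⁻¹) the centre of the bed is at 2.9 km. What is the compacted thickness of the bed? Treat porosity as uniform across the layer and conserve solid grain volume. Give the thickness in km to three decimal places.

Porosity at 2.9 km: n = 0.63·exp(−0.4×2.9) = 0.1975
Solid-volume conservation: h(1−n) = h₀(1−n₀) ⇒ h = h₀·(1−n₀)/(1−n)
h = 0.122 × (1 − 0.63)/(1 − 0.1975) = 0.122 × 0.4611 = 0.0562 km

0.056 km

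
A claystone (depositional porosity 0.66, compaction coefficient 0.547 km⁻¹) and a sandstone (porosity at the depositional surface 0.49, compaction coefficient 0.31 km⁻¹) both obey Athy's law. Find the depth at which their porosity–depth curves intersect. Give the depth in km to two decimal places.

1.26 km

Set n₀ₐ e^(−βₐd) = n₀ᵦ e^(−βᵦd) ⇒ ln(n₀ₐ/n₀ᵦ) = (βₐ − βᵦ)·d
d = ln(0.66/0.49) / (0.547 − 0.31) = 0.2978 / 0.237 = 1.257 km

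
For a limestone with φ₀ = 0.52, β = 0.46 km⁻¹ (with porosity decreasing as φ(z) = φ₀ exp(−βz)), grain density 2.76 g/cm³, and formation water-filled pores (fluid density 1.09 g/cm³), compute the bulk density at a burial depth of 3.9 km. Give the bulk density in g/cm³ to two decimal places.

Porosity at depth: φ = 0.52·exp(−0.46×3.9) = 0.52×0.1663 = 0.0865
Bulk density: ρ_b = (1−φ)ρ_g + φ·ρ_f = 0.9135×2.76 + 0.0865×1.09
       = 2.521 + 0.094 = 2.616 g/cm³

2.62 g/cm³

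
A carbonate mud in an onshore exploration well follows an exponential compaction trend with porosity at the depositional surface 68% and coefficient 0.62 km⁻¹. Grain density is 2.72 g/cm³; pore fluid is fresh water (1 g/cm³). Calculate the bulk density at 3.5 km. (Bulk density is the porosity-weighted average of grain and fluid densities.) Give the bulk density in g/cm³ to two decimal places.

2.59 g/cm³

Porosity at depth: φ = 0.68·exp(−0.62×3.5) = 0.68×0.1142 = 0.0776
Bulk density: ρ_b = (1−φ)ρ_g + φ·ρ_f = 0.9224×2.72 + 0.0776×1
       = 2.509 + 0.078 = 2.586 g/cm³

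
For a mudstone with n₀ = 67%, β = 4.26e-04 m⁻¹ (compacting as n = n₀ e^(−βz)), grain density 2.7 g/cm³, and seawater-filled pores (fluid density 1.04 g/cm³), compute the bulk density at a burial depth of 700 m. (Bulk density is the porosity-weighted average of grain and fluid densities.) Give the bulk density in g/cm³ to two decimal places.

Working in km (1 km = 1000 m; β in km⁻¹ = β in m⁻¹ × 1000):
Porosity at depth: n = 0.67·exp(−0.426×0.7) = 0.67×0.7422 = 0.4972
Bulk density: ρ_b = (1−n)ρ_g + n·ρ_f = 0.5028×2.7 + 0.4972×1.04
       = 1.357 + 0.517 = 1.875 g/cm³

1.87 g/cm³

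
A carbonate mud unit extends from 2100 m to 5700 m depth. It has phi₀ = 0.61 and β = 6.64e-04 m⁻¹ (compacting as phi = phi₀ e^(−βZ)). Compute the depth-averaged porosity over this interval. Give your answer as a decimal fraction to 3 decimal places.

0.057

Working in km (1 km = 1000 m; β in km⁻¹ = β in m⁻¹ × 1000):
⟨phi⟩ = (1/(Z₂−Z₁)) ∫ phi₀ e^(−βZ) dZ = phi₀·(e^(−β·Z₁) − e^(−β·Z₂)) / (β·(Z₂−Z₁))
e^(−0.664×2.1) = 0.2480; e^(−0.664×5.7) = 0.0227
⟨phi⟩ = 0.61 × (0.2480 − 0.0227) / (0.664 × 3.6) = 0.61 × 0.0942 = 0.0575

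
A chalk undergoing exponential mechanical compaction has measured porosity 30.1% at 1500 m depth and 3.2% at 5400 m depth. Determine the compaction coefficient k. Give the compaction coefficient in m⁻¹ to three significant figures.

Working in km (1 km = 1000 m; k in km⁻¹ = k in m⁻¹ × 1000):
Athy: phi(z) = phi₀ e^(−kz) ⇒ phi₁/phi₂ = e^{k(z₂−z₁)} ⇒ k = ln(phi₁/phi₂)/(z₂−z₁)
k = ln(0.301/0.032) / (5.4 − 1.5) = ln(9.406) / 3.9 = 2.2414 / 3.9 = 0.5747 km⁻¹

0.000575 m⁻¹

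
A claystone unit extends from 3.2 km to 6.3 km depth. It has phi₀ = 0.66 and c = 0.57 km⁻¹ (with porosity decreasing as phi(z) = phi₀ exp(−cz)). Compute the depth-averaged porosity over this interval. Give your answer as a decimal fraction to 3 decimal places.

⟨phi⟩ = (1/(z₂−z₁)) ∫ phi₀ e^(−cz) dz = phi₀·(e^(−c·z₁) − e^(−c·z₂)) / (c·(z₂−z₁))
e^(−0.57×3.2) = 0.1614; e^(−0.57×6.3) = 0.0276
⟨phi⟩ = 0.66 × (0.1614 − 0.0276) / (0.57 × 3.1) = 0.66 × 0.0757 = 0.0500

0.050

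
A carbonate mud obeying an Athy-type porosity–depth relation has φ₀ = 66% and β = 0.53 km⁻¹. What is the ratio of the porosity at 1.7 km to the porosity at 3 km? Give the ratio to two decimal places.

1.99

φ(z₁)/φ(z₂) = e^(−β·z₁)/e^(−β·z₂) = e^{β(z₂−z₁)}
= exp(0.53 × 1.3) = exp(0.689) = 1.9917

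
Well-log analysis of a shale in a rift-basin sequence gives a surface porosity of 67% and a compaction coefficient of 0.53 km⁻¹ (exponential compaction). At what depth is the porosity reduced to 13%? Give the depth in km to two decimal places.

3.09 km

Invert Athy's law: z = ln(n₀/n) / c
z = ln(0.67/0.13) / 0.53 = ln(5.154) / 0.53 = 1.6397 / 0.53 = 3.094 km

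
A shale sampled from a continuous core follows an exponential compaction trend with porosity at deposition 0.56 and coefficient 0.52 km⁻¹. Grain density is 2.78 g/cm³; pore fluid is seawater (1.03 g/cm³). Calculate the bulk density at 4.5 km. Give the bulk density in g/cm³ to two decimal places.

2.69 g/cm³

Porosity at depth: phi = 0.56·exp(−0.52×4.5) = 0.56×0.0963 = 0.0539
Bulk density: ρ_b = (1−phi)ρ_g + phi·ρ_f = 0.9461×2.78 + 0.0539×1.03
       = 2.630 + 0.056 = 2.686 g/cm³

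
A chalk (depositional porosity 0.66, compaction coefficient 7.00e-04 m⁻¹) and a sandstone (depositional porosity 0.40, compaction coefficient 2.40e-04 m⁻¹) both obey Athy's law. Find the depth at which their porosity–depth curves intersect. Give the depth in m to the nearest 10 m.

1090 m

Working in km (1 km = 1000 m; β in km⁻¹ = β in m⁻¹ × 1000):
Set phi₀ₐ e^(−βₐz) = phi₀ᵦ e^(−βᵦz) ⇒ ln(phi₀ₐ/phi₀ᵦ) = (βₐ − βᵦ)·z
z = ln(0.66/0.4) / (0.7 − 0.24) = 0.5008 / 0.46 = 1.089 km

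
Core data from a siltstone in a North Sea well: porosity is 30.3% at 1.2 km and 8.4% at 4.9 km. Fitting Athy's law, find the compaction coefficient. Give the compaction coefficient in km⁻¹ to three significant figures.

0.347 km⁻¹

Athy: n(z) = n₀ e^(−cz) ⇒ n₁/n₂ = e^{c(z₂−z₁)} ⇒ c = ln(n₁/n₂)/(z₂−z₁)
c = ln(0.303/0.084) / (4.9 − 1.2) = ln(3.607) / 3.7 = 1.2829 / 3.7 = 0.3467 km⁻¹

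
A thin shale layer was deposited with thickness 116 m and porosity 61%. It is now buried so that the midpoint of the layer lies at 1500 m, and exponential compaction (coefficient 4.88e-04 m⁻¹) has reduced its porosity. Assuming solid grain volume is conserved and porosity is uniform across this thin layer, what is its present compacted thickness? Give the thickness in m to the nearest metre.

Working in km (1 km = 1000 m; c in km⁻¹ = c in m⁻¹ × 1000):
Porosity at 1.5 km: n = 0.61·exp(−0.488×1.5) = 0.2934
Solid-volume conservation: h(1−n) = h₀(1−n₀) ⇒ h = h₀·(1−n₀)/(1−n)
h = 0.116 × (1 − 0.61)/(1 − 0.2934) = 0.116 × 0.5519 = 0.0640 km

64 m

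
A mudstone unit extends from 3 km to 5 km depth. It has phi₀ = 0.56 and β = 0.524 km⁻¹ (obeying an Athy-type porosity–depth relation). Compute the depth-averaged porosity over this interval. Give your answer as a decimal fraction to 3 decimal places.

0.072

⟨phi⟩ = (1/(z₂−z₁)) ∫ phi₀ e^(−βz) dz = phi₀·(e^(−β·z₁) − e^(−β·z₂)) / (β·(z₂−z₁))
e^(−0.524×3) = 0.2076; e^(−0.524×5) = 0.0728
⟨phi⟩ = 0.56 × (0.2076 − 0.0728) / (0.524 × 2) = 0.56 × 0.1287 = 0.0720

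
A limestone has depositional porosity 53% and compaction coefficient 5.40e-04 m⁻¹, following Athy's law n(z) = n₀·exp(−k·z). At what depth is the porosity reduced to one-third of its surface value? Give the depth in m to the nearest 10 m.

2030 m

Working in km (1 km = 1000 m; k in km⁻¹ = k in m⁻¹ × 1000):
n/n₀ = 1/3 ⇒ exp(−k·z) = 1/3 ⇒ z = ln(3) / k
z = 1.0986 / 0.54 = 2.034 km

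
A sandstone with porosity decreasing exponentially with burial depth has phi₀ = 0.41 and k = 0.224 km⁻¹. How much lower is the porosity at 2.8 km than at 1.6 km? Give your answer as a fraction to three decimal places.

0.068

phi(1.6) = 0.41·e^(−0.224×1.6) = 0.2865
phi(2.8) = 0.41·e^(−0.224×2.8) = 0.2190
Δphi = 0.2865 − 0.2190 = 0.0675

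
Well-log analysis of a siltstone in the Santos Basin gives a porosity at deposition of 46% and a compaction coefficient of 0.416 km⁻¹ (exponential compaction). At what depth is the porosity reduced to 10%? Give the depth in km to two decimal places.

Invert Athy's law: d = ln(n₀/n) / c
d = ln(0.46/0.1) / 0.416 = ln(4.6) / 0.416 = 1.5261 / 0.416 = 3.668 km

3.67 km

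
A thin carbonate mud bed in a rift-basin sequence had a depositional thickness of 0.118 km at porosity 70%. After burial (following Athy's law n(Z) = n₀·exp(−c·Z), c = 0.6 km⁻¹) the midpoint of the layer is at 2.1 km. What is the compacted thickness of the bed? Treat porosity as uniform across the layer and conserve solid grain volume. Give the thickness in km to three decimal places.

0.044 km

Porosity at 2.1 km: n = 0.7·exp(−0.6×2.1) = 0.1986
Solid-volume conservation: h(1−n) = h₀(1−n₀) ⇒ h = h₀·(1−n₀)/(1−n)
h = 0.118 × (1 − 0.7)/(1 − 0.1986) = 0.118 × 0.3743 = 0.0442 km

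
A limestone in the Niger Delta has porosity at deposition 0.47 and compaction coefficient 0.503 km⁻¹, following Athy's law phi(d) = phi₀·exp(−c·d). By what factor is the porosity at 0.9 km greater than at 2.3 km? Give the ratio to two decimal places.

phi(d₁)/phi(d₂) = e^(−c·d₁)/e^(−c·d₂) = e^{c(d₂−d₁)}
= exp(0.503 × 1.4) = exp(0.7042) = 2.0222

2.02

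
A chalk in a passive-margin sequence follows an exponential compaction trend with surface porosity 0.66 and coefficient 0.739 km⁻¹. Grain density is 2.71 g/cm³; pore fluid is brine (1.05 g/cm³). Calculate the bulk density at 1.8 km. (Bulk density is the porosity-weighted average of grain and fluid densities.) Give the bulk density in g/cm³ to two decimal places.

Porosity at depth: n = 0.66·exp(−0.739×1.8) = 0.66×0.2644 = 0.1745
Bulk density: ρ_b = (1−n)ρ_g + n·ρ_f = 0.8255×2.71 + 0.1745×1.05
       = 2.237 + 0.183 = 2.420 g/cm³

2.42 g/cm³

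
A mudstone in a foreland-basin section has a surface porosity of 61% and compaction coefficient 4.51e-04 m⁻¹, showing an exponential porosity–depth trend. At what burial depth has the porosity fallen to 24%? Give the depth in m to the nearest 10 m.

2070 m

Working in km (1 km = 1000 m; c in km⁻¹ = c in m⁻¹ × 1000):
Invert Athy's law: z = ln(phi₀/phi) / c
z = ln(0.61/0.24) / 0.451 = ln(2.542) / 0.451 = 0.9328 / 0.451 = 2.068 km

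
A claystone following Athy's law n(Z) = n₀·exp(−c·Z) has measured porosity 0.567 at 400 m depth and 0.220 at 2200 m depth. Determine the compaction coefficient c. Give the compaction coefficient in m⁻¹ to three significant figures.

0.000526 m⁻¹

Working in km (1 km = 1000 m; c in km⁻¹ = c in m⁻¹ × 1000):
Athy: n(Z) = n₀ e^(−cZ) ⇒ n₁/n₂ = e^{c(Z₂−Z₁)} ⇒ c = ln(n₁/n₂)/(Z₂−Z₁)
c = ln(0.567/0.22) / (2.2 − 0.4) = ln(2.577) / 1.8 = 0.9467 / 1.8 = 0.526 km⁻¹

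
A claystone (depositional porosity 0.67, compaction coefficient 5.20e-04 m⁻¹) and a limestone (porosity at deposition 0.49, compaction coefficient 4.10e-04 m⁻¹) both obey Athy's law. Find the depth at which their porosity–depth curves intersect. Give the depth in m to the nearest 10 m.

Working in km (1 km = 1000 m; k in km⁻¹ = k in m⁻¹ × 1000):
Set φ₀ₐ e^(−kₐd) = φ₀ᵦ e^(−kᵦd) ⇒ ln(φ₀ₐ/φ₀ᵦ) = (kₐ − kᵦ)·d
d = ln(0.67/0.49) / (0.52 − 0.41) = 0.3129 / 0.11 = 2.844 km

2840 m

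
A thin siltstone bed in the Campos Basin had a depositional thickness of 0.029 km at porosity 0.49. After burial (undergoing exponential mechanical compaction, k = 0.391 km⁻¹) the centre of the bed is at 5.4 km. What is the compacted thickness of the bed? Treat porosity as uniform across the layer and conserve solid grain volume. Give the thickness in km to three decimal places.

0.016 km

Porosity at 5.4 km: phi = 0.49·exp(−0.391×5.4) = 0.0593
Solid-volume conservation: h(1−phi) = h₀(1−phi₀) ⇒ h = h₀·(1−phi₀)/(1−phi)
h = 0.029 × (1 − 0.49)/(1 − 0.0593) = 0.029 × 0.5422 = 0.0157 km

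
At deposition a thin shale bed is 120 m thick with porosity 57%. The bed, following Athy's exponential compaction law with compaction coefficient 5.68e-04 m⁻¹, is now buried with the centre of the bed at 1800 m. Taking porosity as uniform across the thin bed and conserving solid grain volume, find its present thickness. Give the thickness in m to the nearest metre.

65 m

Working in km (1 km = 1000 m; c in km⁻¹ = c in m⁻¹ × 1000):
Porosity at 1.8 km: phi = 0.57·exp(−0.568×1.8) = 0.2050
Solid-volume conservation: h(1−phi) = h₀(1−phi₀) ⇒ h = h₀·(1−phi₀)/(1−phi)
h = 0.12 × (1 − 0.57)/(1 − 0.2050) = 0.12 × 0.5409 = 0.0649 km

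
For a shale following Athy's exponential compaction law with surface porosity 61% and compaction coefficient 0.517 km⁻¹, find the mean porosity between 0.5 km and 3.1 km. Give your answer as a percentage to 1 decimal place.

⟨phi⟩ = (1/(Z₂−Z₁)) ∫ phi₀ e^(−cZ) dZ = phi₀·(e^(−c·Z₁) − e^(−c·Z₂)) / (c·(Z₂−Z₁))
e^(−0.517×0.5) = 0.7722; e^(−0.517×3.1) = 0.2014
⟨phi⟩ = 0.61 × (0.7722 − 0.2014) / (0.517 × 2.6) = 0.61 × 0.4247 = 0.2591

25.9%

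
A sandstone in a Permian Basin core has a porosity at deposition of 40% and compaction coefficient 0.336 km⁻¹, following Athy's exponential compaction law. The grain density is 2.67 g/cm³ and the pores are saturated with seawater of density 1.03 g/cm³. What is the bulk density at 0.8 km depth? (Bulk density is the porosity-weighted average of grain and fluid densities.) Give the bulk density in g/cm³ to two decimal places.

2.17 g/cm³

Porosity at depth: n = 0.4·exp(−0.336×0.8) = 0.4×0.7643 = 0.3057
Bulk density: ρ_b = (1−n)ρ_g + n·ρ_f = 0.6943×2.67 + 0.3057×1.03
       = 1.854 + 0.315 = 2.169 g/cm³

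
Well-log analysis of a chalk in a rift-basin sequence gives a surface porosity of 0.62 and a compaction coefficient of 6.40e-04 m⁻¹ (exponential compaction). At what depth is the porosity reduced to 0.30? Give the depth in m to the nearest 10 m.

1130 m

Working in km (1 km = 1000 m; k in km⁻¹ = k in m⁻¹ × 1000):
Invert Athy's law: d = ln(phi₀/phi) / k
d = ln(0.62/0.3) / 0.64 = ln(2.067) / 0.64 = 0.7259 / 0.64 = 1.134 km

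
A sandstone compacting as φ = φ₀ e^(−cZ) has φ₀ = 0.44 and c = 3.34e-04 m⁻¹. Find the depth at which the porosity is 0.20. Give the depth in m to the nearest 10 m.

Working in km (1 km = 1000 m; c in km⁻¹ = c in m⁻¹ × 1000):
Invert Athy's law: Z = ln(φ₀/φ) / c
Z = ln(0.44/0.2) / 0.334 = ln(2.2) / 0.334 = 0.7885 / 0.334 = 2.361 km

2360 m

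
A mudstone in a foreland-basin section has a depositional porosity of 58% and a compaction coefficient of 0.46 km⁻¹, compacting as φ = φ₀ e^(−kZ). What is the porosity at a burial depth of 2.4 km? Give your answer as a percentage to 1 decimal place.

19.2%

φ = φ₀·exp(−k·Z) = 0.58 × exp(−0.46 × 2.4) = 0.58 × exp(−1.104)
  = 0.58 × 0.3315 = 0.1923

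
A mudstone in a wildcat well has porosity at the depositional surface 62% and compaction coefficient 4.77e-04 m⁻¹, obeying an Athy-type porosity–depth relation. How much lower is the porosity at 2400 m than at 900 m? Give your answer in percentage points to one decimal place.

20.6 percentage points

Working in km (1 km = 1000 m; c in km⁻¹ = c in m⁻¹ × 1000):
phi(0.9) = 0.62·e^(−0.477×0.9) = 0.4036
phi(2.4) = 0.62·e^(−0.477×2.4) = 0.1973
Δphi = 0.4036 − 0.1973 = 0.2063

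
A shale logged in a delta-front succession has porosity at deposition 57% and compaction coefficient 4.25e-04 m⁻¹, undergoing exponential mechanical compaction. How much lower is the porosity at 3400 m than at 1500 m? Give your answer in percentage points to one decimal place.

Working in km (1 km = 1000 m; β in km⁻¹ = β in m⁻¹ × 1000):
φ(1.5) = 0.57·e^(−0.425×1.5) = 0.3013
φ(3.4) = 0.57·e^(−0.425×3.4) = 0.1344
Δφ = 0.3013 − 0.1344 = 0.1669

16.7 percentage points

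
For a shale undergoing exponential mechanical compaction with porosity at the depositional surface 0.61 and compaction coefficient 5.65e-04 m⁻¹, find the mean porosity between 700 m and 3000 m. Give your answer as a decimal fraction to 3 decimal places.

0.230

Working in km (1 km = 1000 m; β in km⁻¹ = β in m⁻¹ × 1000):
⟨φ⟩ = (1/(Z₂−Z₁)) ∫ φ₀ e^(−βZ) dZ = φ₀·(e^(−β·Z₁) − e^(−β·Z₂)) / (β·(Z₂−Z₁))
e^(−0.565×0.7) = 0.6733; e^(−0.565×3) = 0.1836
⟨φ⟩ = 0.61 × (0.6733 − 0.1836) / (0.565 × 2.3) = 0.61 × 0.3769 = 0.2299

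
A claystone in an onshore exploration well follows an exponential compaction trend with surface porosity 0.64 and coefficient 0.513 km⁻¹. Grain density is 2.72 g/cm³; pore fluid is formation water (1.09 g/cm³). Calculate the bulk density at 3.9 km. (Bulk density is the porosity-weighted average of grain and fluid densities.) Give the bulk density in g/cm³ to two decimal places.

Porosity at depth: φ = 0.64·exp(−0.513×3.9) = 0.64×0.1352 = 0.0866
Bulk density: ρ_b = (1−φ)ρ_g + φ·ρ_f = 0.9134×2.72 + 0.0866×1.09
       = 2.485 + 0.094 = 2.579 g/cm³

2.58 g/cm³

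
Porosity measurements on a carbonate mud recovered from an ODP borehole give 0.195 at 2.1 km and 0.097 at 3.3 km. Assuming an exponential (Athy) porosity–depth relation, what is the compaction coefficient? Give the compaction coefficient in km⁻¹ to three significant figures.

Athy: n(Z) = n₀ e^(−βZ) ⇒ n₁/n₂ = e^{β(Z₂−Z₁)} ⇒ β = ln(n₁/n₂)/(Z₂−Z₁)
β = ln(0.195/0.097) / (3.3 − 2.1) = ln(2.01) / 1.2 = 0.6983 / 1.2 = 0.5819 km⁻¹

0.582 km⁻¹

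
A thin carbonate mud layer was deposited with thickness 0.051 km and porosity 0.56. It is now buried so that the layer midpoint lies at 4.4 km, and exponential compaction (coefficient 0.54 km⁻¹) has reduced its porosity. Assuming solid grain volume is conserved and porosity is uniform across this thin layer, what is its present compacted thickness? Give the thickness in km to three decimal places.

Porosity at 4.4 km: n = 0.56·exp(−0.54×4.4) = 0.0520
Solid-volume conservation: h(1−n) = h₀(1−n₀) ⇒ h = h₀·(1−n₀)/(1−n)
h = 0.051 × (1 − 0.56)/(1 − 0.0520) = 0.051 × 0.4642 = 0.0237 km

0.024 km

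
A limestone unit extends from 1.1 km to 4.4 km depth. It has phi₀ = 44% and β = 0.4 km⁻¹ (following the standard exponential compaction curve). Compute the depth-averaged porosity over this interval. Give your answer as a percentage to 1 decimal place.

15.7%

⟨phi⟩ = (1/(Z₂−Z₁)) ∫ phi₀ e^(−βZ) dZ = phi₀·(e^(−β·Z₁) − e^(−β·Z₂)) / (β·(Z₂−Z₁))
e^(−0.4×1.1) = 0.6440; e^(−0.4×4.4) = 0.1720
⟨phi⟩ = 0.44 × (0.6440 − 0.1720) / (0.4 × 3.3) = 0.44 × 0.3576 = 0.1573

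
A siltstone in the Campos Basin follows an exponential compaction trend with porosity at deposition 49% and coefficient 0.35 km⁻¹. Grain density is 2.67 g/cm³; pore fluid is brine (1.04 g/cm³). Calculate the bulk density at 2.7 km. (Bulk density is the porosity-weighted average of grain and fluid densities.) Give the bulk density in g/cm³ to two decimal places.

Porosity at depth: phi = 0.49·exp(−0.35×2.7) = 0.49×0.3887 = 0.1905
Bulk density: ρ_b = (1−phi)ρ_g + phi·ρ_f = 0.8095×2.67 + 0.1905×1.04
       = 2.161 + 0.198 = 2.360 g/cm³

2.36 g/cm³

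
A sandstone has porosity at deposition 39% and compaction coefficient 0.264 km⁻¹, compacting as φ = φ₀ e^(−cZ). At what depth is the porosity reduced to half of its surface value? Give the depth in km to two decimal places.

φ/φ₀ = 1/2 ⇒ exp(−c·Z) = 1/2 ⇒ Z = ln(2) / c
Z = 0.6931 / 0.264 = 2.626 km

2.63 km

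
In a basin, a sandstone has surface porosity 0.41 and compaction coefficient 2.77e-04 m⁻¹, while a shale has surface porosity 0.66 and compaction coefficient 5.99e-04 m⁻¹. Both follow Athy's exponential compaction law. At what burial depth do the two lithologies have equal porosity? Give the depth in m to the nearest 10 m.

Working in km (1 km = 1000 m; β in km⁻¹ = β in m⁻¹ × 1000):
Set phi₀ₐ e^(−βₐZ) = phi₀ᵦ e^(−βᵦZ) ⇒ ln(phi₀ₐ/phi₀ᵦ) = (βₐ − βᵦ)·Z
Z = ln(0.41/0.66) / (0.277 − 0.599) = -0.4761 / -0.322 = 1.479 km

1480 m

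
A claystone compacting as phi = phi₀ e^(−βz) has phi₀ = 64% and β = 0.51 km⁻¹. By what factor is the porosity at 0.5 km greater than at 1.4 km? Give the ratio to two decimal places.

1.58

phi(z₁)/phi(z₂) = e^(−β·z₁)/e^(−β·z₂) = e^{β(z₂−z₁)}
= exp(0.51 × 0.9) = exp(0.459) = 1.5825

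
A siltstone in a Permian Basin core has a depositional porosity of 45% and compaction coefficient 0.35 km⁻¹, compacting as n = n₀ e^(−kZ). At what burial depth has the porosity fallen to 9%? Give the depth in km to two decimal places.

4.60 km

Invert Athy's law: Z = ln(n₀/n) / k
Z = ln(0.45/0.09) / 0.35 = ln(5) / 0.35 = 1.6094 / 0.35 = 4.598 km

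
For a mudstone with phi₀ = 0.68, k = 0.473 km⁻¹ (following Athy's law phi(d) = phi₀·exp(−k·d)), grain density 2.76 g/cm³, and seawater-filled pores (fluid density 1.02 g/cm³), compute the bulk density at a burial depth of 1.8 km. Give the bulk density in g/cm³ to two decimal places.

2.25 g/cm³

Porosity at depth: phi = 0.68·exp(−0.473×1.8) = 0.68×0.4268 = 0.2902
Bulk density: ρ_b = (1−phi)ρ_g + phi·ρ_f = 0.7098×2.76 + 0.2902×1.02
       = 1.959 + 0.296 = 2.255 g/cm³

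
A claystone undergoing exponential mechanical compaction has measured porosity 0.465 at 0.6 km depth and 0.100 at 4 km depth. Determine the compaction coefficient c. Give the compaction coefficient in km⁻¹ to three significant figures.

Athy: φ(Z) = φ₀ e^(−cZ) ⇒ φ₁/φ₂ = e^{c(Z₂−Z₁)} ⇒ c = ln(φ₁/φ₂)/(Z₂−Z₁)
c = ln(0.465/0.1) / (4 − 0.6) = ln(4.65) / 3.4 = 1.5369 / 3.4 = 0.452 km⁻¹

0.452 km⁻¹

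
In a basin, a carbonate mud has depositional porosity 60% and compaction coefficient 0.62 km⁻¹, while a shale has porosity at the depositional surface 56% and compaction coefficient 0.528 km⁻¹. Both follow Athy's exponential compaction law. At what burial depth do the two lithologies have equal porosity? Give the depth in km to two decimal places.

Set phi₀ₐ e^(−cₐz) = phi₀ᵦ e^(−cᵦz) ⇒ ln(phi₀ₐ/phi₀ᵦ) = (cₐ − cᵦ)·z
z = ln(0.6/0.56) / (0.62 − 0.528) = 0.0690 / 0.092 = 0.750 km

0.75 km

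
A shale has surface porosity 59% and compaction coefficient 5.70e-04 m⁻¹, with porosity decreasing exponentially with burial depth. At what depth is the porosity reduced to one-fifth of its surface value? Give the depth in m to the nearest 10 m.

2820 m

Working in km (1 km = 1000 m; β in km⁻¹ = β in m⁻¹ × 1000):
n/n₀ = 1/5 ⇒ exp(−β·d) = 1/5 ⇒ d = ln(5) / β
d = 1.6094 / 0.57 = 2.824 km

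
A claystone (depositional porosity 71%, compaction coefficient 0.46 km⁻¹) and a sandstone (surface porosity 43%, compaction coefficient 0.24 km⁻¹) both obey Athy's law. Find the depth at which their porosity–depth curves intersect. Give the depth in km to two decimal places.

2.28 km

Set φ₀ₐ e^(−βₐd) = φ₀ᵦ e^(−βᵦd) ⇒ ln(φ₀ₐ/φ₀ᵦ) = (βₐ − βᵦ)·d
d = ln(0.71/0.43) / (0.46 − 0.24) = 0.5015 / 0.22 = 2.279 km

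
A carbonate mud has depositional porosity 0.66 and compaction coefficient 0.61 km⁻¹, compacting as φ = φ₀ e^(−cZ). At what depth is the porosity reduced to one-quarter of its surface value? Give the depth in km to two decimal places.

φ/φ₀ = 1/4 ⇒ exp(−c·Z) = 1/4 ⇒ Z = ln(4) / c
Z = 1.3863 / 0.61 = 2.273 km

2.27 km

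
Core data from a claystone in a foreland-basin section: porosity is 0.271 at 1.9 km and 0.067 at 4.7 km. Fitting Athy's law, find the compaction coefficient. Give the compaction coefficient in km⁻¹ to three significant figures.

Athy: phi(Z) = phi₀ e^(−cZ) ⇒ phi₁/phi₂ = e^{c(Z₂−Z₁)} ⇒ c = ln(phi₁/phi₂)/(Z₂−Z₁)
c = ln(0.271/0.067) / (4.7 − 1.9) = ln(4.045) / 2.8 = 1.3974 / 2.8 = 0.4991 km⁻¹

0.499 km⁻¹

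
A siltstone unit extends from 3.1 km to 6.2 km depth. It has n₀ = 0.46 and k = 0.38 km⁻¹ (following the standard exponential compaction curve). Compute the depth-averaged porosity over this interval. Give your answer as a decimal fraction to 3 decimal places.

⟨n⟩ = (1/(Z₂−Z₁)) ∫ n₀ e^(−kZ) dZ = n₀·(e^(−k·Z₁) − e^(−k·Z₂)) / (k·(Z₂−Z₁))
e^(−0.38×3.1) = 0.3079; e^(−0.38×6.2) = 0.0948
⟨n⟩ = 0.46 × (0.3079 − 0.0948) / (0.38 × 3.1) = 0.46 × 0.1809 = 0.0832

0.083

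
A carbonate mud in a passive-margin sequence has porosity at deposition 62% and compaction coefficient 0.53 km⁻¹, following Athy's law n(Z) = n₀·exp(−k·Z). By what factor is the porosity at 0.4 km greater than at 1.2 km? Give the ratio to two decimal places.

n(Z₁)/n(Z₂) = e^(−k·Z₁)/e^(−k·Z₂) = e^{k(Z₂−Z₁)}
= exp(0.53 × 0.8) = exp(0.424) = 1.5281

1.53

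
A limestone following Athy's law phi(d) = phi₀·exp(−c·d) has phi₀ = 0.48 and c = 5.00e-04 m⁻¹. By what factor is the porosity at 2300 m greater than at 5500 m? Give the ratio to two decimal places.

4.95

Working in km (1 km = 1000 m; c in km⁻¹ = c in m⁻¹ × 1000):
phi(d₁)/phi(d₂) = e^(−c·d₁)/e^(−c·d₂) = e^{c(d₂−d₁)}
= exp(0.5 × 3.2) = exp(1.6) = 4.9530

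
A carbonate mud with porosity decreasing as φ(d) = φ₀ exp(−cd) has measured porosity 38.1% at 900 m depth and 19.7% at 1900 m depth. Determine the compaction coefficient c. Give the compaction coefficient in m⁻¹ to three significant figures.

0.000660 m⁻¹

Working in km (1 km = 1000 m; c in km⁻¹ = c in m⁻¹ × 1000):
Athy: φ(d) = φ₀ e^(−cd) ⇒ φ₁/φ₂ = e^{c(d₂−d₁)} ⇒ c = ln(φ₁/φ₂)/(d₂−d₁)
c = ln(0.381/0.197) / (1.9 − 0.9) = ln(1.934) / 1 = 0.6596 / 1 = 0.6596 km⁻¹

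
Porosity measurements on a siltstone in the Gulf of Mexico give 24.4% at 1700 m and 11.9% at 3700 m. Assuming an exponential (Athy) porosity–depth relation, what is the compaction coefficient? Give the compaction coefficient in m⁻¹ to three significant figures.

Working in km (1 km = 1000 m; β in km⁻¹ = β in m⁻¹ × 1000):
Athy: n(z) = n₀ e^(−βz) ⇒ n₁/n₂ = e^{β(z₂−z₁)} ⇒ β = ln(n₁/n₂)/(z₂−z₁)
β = ln(0.244/0.119) / (3.7 − 1.7) = ln(2.05) / 2 = 0.7180 / 2 = 0.359 km⁻¹

0.000359 m⁻¹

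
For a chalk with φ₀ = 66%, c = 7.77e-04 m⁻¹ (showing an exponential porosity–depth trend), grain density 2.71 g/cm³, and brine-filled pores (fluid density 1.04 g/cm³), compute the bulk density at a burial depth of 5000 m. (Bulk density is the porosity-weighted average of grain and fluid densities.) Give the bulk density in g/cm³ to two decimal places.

Working in km (1 km = 1000 m; c in km⁻¹ = c in m⁻¹ × 1000):
Porosity at depth: φ = 0.66·exp(−0.777×5) = 0.66×0.0205 = 0.0136
Bulk density: ρ_b = (1−φ)ρ_g + φ·ρ_f = 0.9864×2.71 + 0.0136×1.04
       = 2.673 + 0.014 = 2.687 g/cm³

2.69 g/cm³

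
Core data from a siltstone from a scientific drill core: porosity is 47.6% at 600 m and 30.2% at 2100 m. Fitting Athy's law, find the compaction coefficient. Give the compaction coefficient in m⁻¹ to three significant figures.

0.000303 m⁻¹

Working in km (1 km = 1000 m; β in km⁻¹ = β in m⁻¹ × 1000):
Athy: n(Z) = n₀ e^(−βZ) ⇒ n₁/n₂ = e^{β(Z₂−Z₁)} ⇒ β = ln(n₁/n₂)/(Z₂−Z₁)
β = ln(0.476/0.302) / (2.1 − 0.6) = ln(1.576) / 1.5 = 0.4550 / 1.5 = 0.3033 km⁻¹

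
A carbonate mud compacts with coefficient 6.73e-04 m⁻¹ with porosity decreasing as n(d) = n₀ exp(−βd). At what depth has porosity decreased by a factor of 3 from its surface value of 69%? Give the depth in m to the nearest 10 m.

1630 m

Working in km (1 km = 1000 m; β in km⁻¹ = β in m⁻¹ × 1000):
n/n₀ = 1/3 ⇒ exp(−β·d) = 1/3 ⇒ d = ln(3) / β
d = 1.0986 / 0.673 = 1.632 km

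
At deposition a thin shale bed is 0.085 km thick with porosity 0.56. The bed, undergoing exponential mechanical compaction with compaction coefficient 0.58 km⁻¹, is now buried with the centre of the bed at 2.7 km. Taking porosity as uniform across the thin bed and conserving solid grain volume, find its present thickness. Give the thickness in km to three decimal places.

0.042 km

Porosity at 2.7 km: n = 0.56·exp(−0.58×2.7) = 0.1170
Solid-volume conservation: h(1−n) = h₀(1−n₀) ⇒ h = h₀·(1−n₀)/(1−n)
h = 0.085 × (1 − 0.56)/(1 − 0.1170) = 0.085 × 0.4983 = 0.0424 km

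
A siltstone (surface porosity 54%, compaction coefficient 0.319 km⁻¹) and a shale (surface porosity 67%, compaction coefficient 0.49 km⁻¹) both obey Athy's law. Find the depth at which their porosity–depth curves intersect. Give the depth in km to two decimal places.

Set phi₀ₐ e^(−βₐZ) = phi₀ᵦ e^(−βᵦZ) ⇒ ln(phi₀ₐ/phi₀ᵦ) = (βₐ − βᵦ)·Z
Z = ln(0.54/0.67) / (0.319 − 0.49) = -0.2157 / -0.171 = 1.261 km

1.26 km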